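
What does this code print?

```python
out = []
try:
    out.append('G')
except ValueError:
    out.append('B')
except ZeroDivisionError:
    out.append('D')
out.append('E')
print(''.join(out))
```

Execution trace: 'G' (try body, no exception) → 'E' (after the try/except). Output: GE

Answer: GE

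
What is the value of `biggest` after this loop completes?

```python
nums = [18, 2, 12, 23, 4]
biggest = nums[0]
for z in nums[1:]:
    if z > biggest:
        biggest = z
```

Maximum of [18, 2, 12, 23, 4]
`biggest` takes the values: 18 → 23

Answer: 23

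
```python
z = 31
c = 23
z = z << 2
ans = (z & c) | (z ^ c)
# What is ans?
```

Trace:
`z = 31` → z = 31
`c = 23` → c = 23
`z = z << 2` → z = 124
`ans = (z & c) | (z ^ c)` → ans = 127
So ans = 127

Answer: 127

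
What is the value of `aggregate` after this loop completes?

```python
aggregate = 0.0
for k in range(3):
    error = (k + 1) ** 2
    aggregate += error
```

Sum of squared losses 1² + 2² + ... + 3²
`aggregate` takes the values: 0.0 → 1.0 → 5.0 → 14.0

Answer: 14.0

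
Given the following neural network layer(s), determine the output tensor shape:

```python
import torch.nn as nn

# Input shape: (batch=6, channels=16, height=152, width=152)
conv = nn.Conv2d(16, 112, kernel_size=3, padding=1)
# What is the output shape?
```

Input: (6, 16, 152, 152) -> Output: (6, 112, 152, 152)

Answer: (6, 112, 152, 152)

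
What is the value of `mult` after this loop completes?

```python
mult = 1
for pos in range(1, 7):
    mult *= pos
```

6! = 720
`mult` takes the values: 1 → 2 → 6 → 24 → 120 → 720

Answer: 720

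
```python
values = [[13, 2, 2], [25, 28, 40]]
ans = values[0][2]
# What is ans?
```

Trace:
`values = [[13, 2, 2], [25, 28, 40]]` → values = [[13, 2, 2], [25, 28, 40]]
`ans = values[0][2]` → ans = 2
So ans = 2

Answer: 2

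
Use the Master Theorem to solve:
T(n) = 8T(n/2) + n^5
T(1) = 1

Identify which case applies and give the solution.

a=8, b=2, f(n)=n^5. log_2(8) = 3. Since c=5 > 3 and the regularity condition holds (8(n/2)^5 = (8/2^5)n^5 with 8/2^5 < 1), Case 3 applies: T(n) = Θ(f(n)) = O(n^5).

Answer: O(n^5) - Case 3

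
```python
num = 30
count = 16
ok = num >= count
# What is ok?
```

Trace:
`num = 30` → num = 30
`count = 16` → count = 16
`ok = num >= count` → ok = True
So ok = True

Answer: True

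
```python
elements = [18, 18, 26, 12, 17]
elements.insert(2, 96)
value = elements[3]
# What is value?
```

Trace:
`elements = [18, 18, 26, 12, 17]` → elements = [18, 18, 26, 12, 17]
`elements.insert(2, 96)` → elements = [18, 18, 96, 26, 12, 17]
`value = elements[3]` → value = 26
So value = 26

Answer: 26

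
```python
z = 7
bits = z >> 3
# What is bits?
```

Trace:
`z = 7` → z = 7
`bits = z >> 3` → bits = 0
So bits = 0

Answer: 0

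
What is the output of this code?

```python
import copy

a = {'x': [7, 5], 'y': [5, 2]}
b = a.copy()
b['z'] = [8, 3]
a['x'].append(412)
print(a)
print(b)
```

Key concept: shallow copy of dict with mutable values.
Step by step:
`a = {'x': [7, 5], 'y': [5, 2]}` → a = {'x': [7, 5], 'y': [5, 2]}
`b = a.copy()` → b = {'x': [7, 5], 'y': [5, 2]}
`b['z'] = [8, 3]` → b = {'x': [7, 5], 'y': [5, 2], 'z': [8, 3]}
`a['x'].append(412)` → a = {'x': [7, 5, 412], 'y': [5, 2]}; b = {'x': [7, 5, 412], 'y': [5, 2], 'z': [8, 3]}
`print(a)` → prints {'x': [7, 5, 412], 'y': [5, 2]}
`print(b)` → prints {'x': [7, 5, 412], 'y': [5, 2], 'z': [8, 3]}

Answer:
{'x': [7, 5, 412], 'y': [5, 2]}
{'x': [7, 5, 412], 'y': [5, 2], 'z': [8, 3]}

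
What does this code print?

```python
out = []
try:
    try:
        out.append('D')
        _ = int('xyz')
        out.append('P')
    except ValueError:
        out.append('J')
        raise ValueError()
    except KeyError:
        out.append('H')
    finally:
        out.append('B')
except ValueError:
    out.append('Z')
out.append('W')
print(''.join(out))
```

Execution trace: 'D' (inner try body) → 'J' (inner except ValueError) → 'B' (inner finally) → 'Z' (outer except ValueError) → 'W' (after the try/except). Output: DJBZW

Answer: DJBZW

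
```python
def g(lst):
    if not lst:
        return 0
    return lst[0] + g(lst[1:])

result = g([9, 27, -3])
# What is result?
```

9 + 27 + (-3) + 0 = 33

Answer: 33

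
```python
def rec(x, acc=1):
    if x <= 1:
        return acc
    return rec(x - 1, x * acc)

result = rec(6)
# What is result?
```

Accumulator trace (n, acc): (6, 1) -> (5, 6) -> (4, 30) -> (3, 120) -> (2, 360) -> (1, 720) -> return 720

Answer: 720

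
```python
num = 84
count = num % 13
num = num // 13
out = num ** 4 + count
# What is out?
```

Trace:
`num = 84` → num = 84
`count = num % 13` → count = 6
`num = num // 13` → num = 6
`out = num ** 4 + count` → out = 1302
So out = 1302

Answer: 1302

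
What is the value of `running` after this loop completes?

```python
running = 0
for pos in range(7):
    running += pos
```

Sum of 0 to 6 = 21
`running` takes the values: 0 → 1 → 3 → 6 → 10 → 15 → 21

Answer: 21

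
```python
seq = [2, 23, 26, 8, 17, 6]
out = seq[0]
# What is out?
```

Trace:
`seq = [2, 23, 26, 8, 17, 6]` → seq = [2, 23, 26, 8, 17, 6]
`out = seq[0]` → out = 2
So out = 2

Answer: 2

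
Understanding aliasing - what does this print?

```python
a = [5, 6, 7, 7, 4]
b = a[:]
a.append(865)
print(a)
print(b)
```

Key concept: slice [:] creates copy.
Step by step:
`a = [5, 6, 7, 7, 4]` → a = [5, 6, 7, 7, 4]
`b = a[:]` → b = [5, 6, 7, 7, 4]
`a.append(865)` → a = [5, 6, 7, 7, 4, 865]
`print(a)` → prints [5, 6, 7, 7, 4, 865]
`print(b)` → prints [5, 6, 7, 7, 4]

Answer:
[5, 6, 7, 7, 4, 865]
[5, 6, 7, 7, 4]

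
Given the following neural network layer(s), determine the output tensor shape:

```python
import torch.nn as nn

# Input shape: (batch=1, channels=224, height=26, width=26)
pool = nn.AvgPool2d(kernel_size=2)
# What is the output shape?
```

Input: (1, 224, 26, 26) -> Output: (1, 224, 13, 13)

Answer: (1, 224, 13, 13)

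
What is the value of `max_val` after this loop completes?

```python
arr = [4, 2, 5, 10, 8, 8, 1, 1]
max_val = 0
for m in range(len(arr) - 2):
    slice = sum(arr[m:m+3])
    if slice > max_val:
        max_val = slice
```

Max sum of 3-element window in [4, 2, 5, 10, 8, 8, 1, 1]
`max_val` takes the values: 0 → 11 → 17 → 23 → 26

Answer: 26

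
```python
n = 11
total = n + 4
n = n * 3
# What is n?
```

Trace:
`n = 11` → n = 11
`total = n + 4` → total = 15
`n = n * 3` → n = 33
So n = 33

Answer: 33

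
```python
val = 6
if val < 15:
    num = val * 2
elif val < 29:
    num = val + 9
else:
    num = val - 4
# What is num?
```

Trace:
`val = 6` → val = 6
`if val < 15: ...` → val < 15 is True → num = 12
So num = 12

Answer: 12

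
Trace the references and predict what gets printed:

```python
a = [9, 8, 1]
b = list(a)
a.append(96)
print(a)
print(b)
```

Key concept: list() constructor creates copy.
Step by step:
`a = [9, 8, 1]` → a = [9, 8, 1]
`b = list(a)` → b = [9, 8, 1]
`a.append(96)` → a = [9, 8, 1, 96]
`print(a)` → prints [9, 8, 1, 96]
`print(b)` → prints [9, 8, 1]

Answer:
[9, 8, 1, 96]
[9, 8, 1]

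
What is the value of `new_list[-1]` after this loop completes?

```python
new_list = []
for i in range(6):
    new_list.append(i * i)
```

Last element of squares 0 to 5
`new_list` takes the values: [] → [0] → [0, 1] → [0, 1, 4] → [0, 1, 4, 9] → [0, 1, 4, 9, 16] → [0, 1, 4, 9, 16, 25]
So `new_list[-1]` = 25

Answer: 25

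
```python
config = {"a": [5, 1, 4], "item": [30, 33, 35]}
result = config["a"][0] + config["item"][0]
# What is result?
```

Trace:
`config = {"a": [5, 1, 4], "item": [30, 33, 35]}` → config = {'a': [5, 1, 4], 'item': [30, 33, 35]}
`result = config["a"][0] + config["item"][0]` → result = 35
So result = 35

Answer: 35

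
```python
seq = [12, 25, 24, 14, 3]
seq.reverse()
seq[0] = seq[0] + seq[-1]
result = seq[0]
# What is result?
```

Trace:
`seq = [12, 25, 24, 14, 3]` → seq = [12, 25, 24, 14, 3]
`seq.reverse()` → seq = [3, 14, 24, 25, 12]
`seq[0] = seq[0] + seq[-1]` → seq = [15, 14, 24, 25, 12]
`result = seq[0]` → result = 15
So result = 15

Answer: 15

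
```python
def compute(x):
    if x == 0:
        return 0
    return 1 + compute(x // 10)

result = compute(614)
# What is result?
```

Count of digits of 614: 3

Answer: 3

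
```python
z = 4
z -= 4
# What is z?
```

Trace:
`z = 4` → z = 4
`z -= 4` → z = 0
So z = 0

Answer: 0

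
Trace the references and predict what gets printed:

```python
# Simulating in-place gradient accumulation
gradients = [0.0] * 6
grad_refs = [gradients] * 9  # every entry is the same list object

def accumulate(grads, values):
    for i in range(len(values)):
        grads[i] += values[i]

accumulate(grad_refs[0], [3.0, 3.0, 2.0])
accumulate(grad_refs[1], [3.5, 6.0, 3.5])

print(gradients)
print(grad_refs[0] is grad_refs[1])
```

Key concept: gradient accumulation aliasing.
Step by step:
`gradients = [0.0] * 6` → gradients = [0.0, 0.0, 0.0, 0.0, 0.0, 0.0]
`grad_refs = [gradients] * 9` → grad_refs = [[0.0, 0.0, 0.0, 0.0, 0.0, 0.0], [0.0, 0.0, 0.0, 0.0, 0.0, 0.0], [0.0, 0.0, 0.0, 0.0, 0.0, 0.0], [0.0, 0.0, 0.0, 0.0, 0.0, 0.0], [0.0, 0.0, 0.0, 0.0, 0.0, 0.0], [0.0, 0.0, 0.0, 0.0, 0.0, 0.0], [0.0, 0.0, 0.0, 0.0, 0.0, 0.0], [0.0, 0.0, 0.0, 0.0, 0.0, 0.0], [0.0, 0.0, 0.0, 0.0, 0.0, 0.0]]
`accumulate(grad_refs[0], [3.0, 3.0, 2.0])` → gradients = [3.0, 3.0, 2.0, 0.0, 0.0, 0.0]; grad_refs = [[3.0, 3.0, 2.0, 0.0, 0.0, 0.0], [3.0, 3.0, 2.0, 0.0, 0.0, 0.0], [3.0, 3.0, 2.0, 0.0, 0.0, 0.0], [3.0, 3.0, 2.0, 0.0, 0.0, 0.0], [3.0, 3.0, 2.0, 0.0, 0.0, 0.0], [3.0, 3.0, 2.0, 0.0, 0.0, 0.0], [3.0, 3.0, 2.0, 0.0, 0.0, 0.0], [3.0, 3.0, 2.0, 0.0, 0.0, 0.0], [3.0, 3.0, 2.0, 0.0, 0.0, 0.0]]
`accumulate(grad_refs[1], [3.5, 6.0, 3.5])` → gradients = [6.5, 9.0, 5.5, 0.0, 0.0, 0.0]; grad_refs = [[6.5, 9.0, 5.5, 0.0, 0.0, 0.0], [6.5, 9.0, 5.5, 0.0, 0.0, 0.0], [6.5, 9.0, 5.5, 0.0, 0.0, 0.0], [6.5, 9.0, 5.5, 0.0, 0.0, 0.0], [6.5, 9.0, 5.5, 0.0, 0.0, 0.0], [6.5, 9.0, 5.5, 0.0, 0.0, 0.0], [6.5, 9.0, 5.5, 0.0, 0.0, 0.0], [6.5, 9.0, 5.5, 0.0, 0.0, 0.0], [6.5, 9.0, 5.5, 0.0, 0.0, 0.0]]
`print(gradients)` → prints [6.5, 9.0, 5.5, 0.0, 0.0, 0.0]
`print(grad_refs[0] is grad_refs[1])` → prints True

Answer:
[6.5, 9.0, 5.5, 0.0, 0.0, 0.0]
True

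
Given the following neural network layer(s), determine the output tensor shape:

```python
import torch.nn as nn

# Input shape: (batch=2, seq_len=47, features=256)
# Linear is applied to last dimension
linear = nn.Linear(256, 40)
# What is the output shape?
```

Input: (2, 47, 256) -> Output: (2, 47, 40)

Answer: (2, 47, 40)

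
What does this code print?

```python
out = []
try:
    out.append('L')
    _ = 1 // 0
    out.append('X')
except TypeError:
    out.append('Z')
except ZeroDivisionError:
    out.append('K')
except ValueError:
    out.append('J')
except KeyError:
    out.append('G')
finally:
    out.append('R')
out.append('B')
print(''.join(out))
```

Execution trace: 'L' (try body) → 'K' (except ZeroDivisionError) → 'R' (finally) → 'B' (after the try/except). Output: LKRB

Answer: LKRB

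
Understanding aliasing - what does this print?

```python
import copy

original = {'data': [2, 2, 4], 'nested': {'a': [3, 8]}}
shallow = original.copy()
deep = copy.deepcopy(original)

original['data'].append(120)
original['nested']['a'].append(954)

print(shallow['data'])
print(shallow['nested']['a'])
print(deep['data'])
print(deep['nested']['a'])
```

Key concept: comparing shallow vs deep copy.
Step by step:
`original = {'data': [2, 2, 4], 'nested': {'a': [3, 8]}}` → original = {'data': [2, 2, 4], 'nested': {'a': [3, 8]}}
`shallow = original.copy()` → shallow = {'data': [2, 2, 4], 'nested': {'a': [3, 8]}}
`deep = copy.deepcopy(original)` → deep = {'data': [2, 2, 4], 'nested': {'a': [3, 8]}}
`original['data'].append(120)` → original = {'data': [2, 2, 4, 120], 'nested': {'a': [3, 8]}}; shallow = {'data': [2, 2, 4, 120], 'nested': {'a': [3, 8]}}
`original['nested']['a'].append(954)` → original = {'data': [2, 2, 4, 120], 'nested': {'a': [3, 8, 954]}}; shallow = {'data': [2, 2, 4, 120], 'nested': {'a': [3, 8, 954]}}
`print(shallow['data'])` → prints [2, 2, 4, 120]
`print(shallow['nested']['a'])` → prints [3, 8, 954]
`print(deep['data'])` → prints [2, 2, 4]
`print(deep['nested']['a'])` → prints [3, 8]

Answer:
[2, 2, 4, 120]
[3, 8, 954]
[2, 2, 4]
[3, 8]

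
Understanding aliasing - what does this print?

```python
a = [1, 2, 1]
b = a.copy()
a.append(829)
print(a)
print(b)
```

Key concept: list.copy() creates independent copy.
Step by step:
`a = [1, 2, 1]` → a = [1, 2, 1]
`b = a.copy()` → b = [1, 2, 1]
`a.append(829)` → a = [1, 2, 1, 829]
`print(a)` → prints [1, 2, 1, 829]
`print(b)` → prints [1, 2, 1]

Answer:
[1, 2, 1, 829]
[1, 2, 1]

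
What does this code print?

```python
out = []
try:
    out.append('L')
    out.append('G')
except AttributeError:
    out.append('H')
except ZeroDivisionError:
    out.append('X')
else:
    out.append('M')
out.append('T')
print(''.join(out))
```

Execution trace: 'L' (try body) → 'G' (try body, no exception) → 'M' (else) → 'T' (after the try/except). Output: LGMT

Answer: LGMT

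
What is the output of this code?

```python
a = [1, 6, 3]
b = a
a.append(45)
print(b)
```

Key concept: basic list aliasing.
Step by step:
`a = [1, 6, 3]` → a = [1, 6, 3]
`b = a` → b = [1, 6, 3] (same object as a)
`a.append(45)` → a = [1, 6, 3, 45] (same object as b); b = [1, 6, 3, 45] (same object as a)
`print(b)` → prints [1, 6, 3, 45]

Answer: [1, 6, 3, 45]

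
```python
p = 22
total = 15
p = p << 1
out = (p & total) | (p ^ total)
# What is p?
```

Trace:
`p = 22` → p = 22
`total = 15` → total = 15
`p = p << 1` → p = 44
`out = (p & total) | (p ^ total)` → out = 47
So p = 44

Answer: 44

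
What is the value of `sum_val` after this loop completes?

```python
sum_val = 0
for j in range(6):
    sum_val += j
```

Sum of 0 to 5 = 15
`sum_val` takes the values: 0 → 1 → 3 → 6 → 10 → 15

Answer: 15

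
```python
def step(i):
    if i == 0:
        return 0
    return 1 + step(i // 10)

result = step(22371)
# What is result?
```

Count of digits of 22371: 5

Answer: 5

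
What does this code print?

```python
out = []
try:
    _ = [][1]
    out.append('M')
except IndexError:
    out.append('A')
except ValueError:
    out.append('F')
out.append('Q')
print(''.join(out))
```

Execution trace: 'A' (except IndexError) → 'Q' (after the try/except). Output: AQ

Answer: AQ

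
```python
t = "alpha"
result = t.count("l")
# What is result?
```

Trace:
`t = "alpha"` → t = 'alpha'
`result = t.count("l")` → result = 1
So result = 1

Answer: 1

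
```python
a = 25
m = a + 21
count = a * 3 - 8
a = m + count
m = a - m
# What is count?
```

Trace:
`a = 25` → a = 25
`m = a + 21` → m = 46
`count = a * 3 - 8` → count = 67
`a = m + count` → a = 113
`m = a - m` → m = 67
So count = 67

Answer: 67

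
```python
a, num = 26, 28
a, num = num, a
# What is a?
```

Trace:
`a, num = 26, 28` → a = 26; num = 28
`a, num = num, a` → a = 28; num = 26
So a = 28

Answer: 28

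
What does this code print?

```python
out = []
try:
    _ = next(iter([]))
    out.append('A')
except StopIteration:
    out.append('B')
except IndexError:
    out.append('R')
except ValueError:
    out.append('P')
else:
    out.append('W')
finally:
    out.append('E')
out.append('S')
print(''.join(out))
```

Execution trace: 'B' (except StopIteration) → 'E' (finally) → 'S' (after the try/except). Output: BES

Answer: BES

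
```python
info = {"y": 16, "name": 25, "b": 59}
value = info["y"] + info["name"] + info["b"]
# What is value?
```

Trace:
`info = {"y": 16, "name": 25, "b": 59}` → info = {'y': 16, 'name': 25, 'b': 59}
`value = info["y"] + info["name"] + info["b"]` → value = 100
So value = 100

Answer: 100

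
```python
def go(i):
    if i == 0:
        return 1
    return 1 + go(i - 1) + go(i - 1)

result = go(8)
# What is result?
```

go(i) = 1 + 2·go(i-1), go(0)=1. Closed form: (1+1)·2^8 - 1 = 511.

Answer: 511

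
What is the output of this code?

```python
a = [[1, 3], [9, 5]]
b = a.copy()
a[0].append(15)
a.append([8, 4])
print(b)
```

Key concept: shallow copy with nested lists.
Step by step:
`a = [[1, 3], [9, 5]]` → a = [[1, 3], [9, 5]]
`b = a.copy()` → b = [[1, 3], [9, 5]]
`a[0].append(15)` → a = [[1, 3, 15], [9, 5]]; b = [[1, 3, 15], [9, 5]]
`a.append([8, 4])` → a = [[1, 3, 15], [9, 5], [8, 4]]
`print(b)` → prints [[1, 3, 15], [9, 5]]

Answer: [[1, 3, 15], [9, 5]]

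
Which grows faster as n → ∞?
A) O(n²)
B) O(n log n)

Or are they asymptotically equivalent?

O(n²) vs O(n log n): Higher order terms dominate.

Answer: A) O(n²) grows faster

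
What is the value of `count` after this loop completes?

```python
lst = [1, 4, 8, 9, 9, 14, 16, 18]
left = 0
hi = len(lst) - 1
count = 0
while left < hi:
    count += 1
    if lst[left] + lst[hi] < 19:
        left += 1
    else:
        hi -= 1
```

Steps to find pair summing to 19
`count` takes the values: 0 → 1 → 2 → 3 → 4 → 5 → 6 → 7

Answer: 7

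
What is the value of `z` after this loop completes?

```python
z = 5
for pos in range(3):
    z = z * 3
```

Multiply by 3, 3 times: 5 * 3^3 = 135
`z` takes the values: 5 → 15 → 45 → 135

Answer: 135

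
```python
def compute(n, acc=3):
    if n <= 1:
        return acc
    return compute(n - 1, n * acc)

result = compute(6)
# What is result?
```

Accumulator trace (n, acc): (6, 3) -> (5, 18) -> (4, 90) -> (3, 360) -> (2, 1080) -> (1, 2160) -> return 2160

Answer: 2160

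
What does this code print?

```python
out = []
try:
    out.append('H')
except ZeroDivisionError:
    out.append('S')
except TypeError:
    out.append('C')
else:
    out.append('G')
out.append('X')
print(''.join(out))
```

Execution trace: 'H' (try body, no exception) → 'G' (else) → 'X' (after the try/except). Output: HGX

Answer: HGX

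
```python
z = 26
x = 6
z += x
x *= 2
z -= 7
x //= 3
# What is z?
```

Trace:
`z = 26` → z = 26
`x = 6` → x = 6
`z += x` → z = 32
`x *= 2` → x = 12
`z -= 7` → z = 25
`x //= 3` → x = 4
So z = 25

Answer: 25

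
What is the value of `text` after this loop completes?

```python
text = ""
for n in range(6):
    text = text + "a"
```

Repeat 'a' 6 times
`text` takes the values: "" → "a" → "aa" → "aaa" → "aaaa" → "aaaaa" → "aaaaaa"

Answer: "aaaaaa"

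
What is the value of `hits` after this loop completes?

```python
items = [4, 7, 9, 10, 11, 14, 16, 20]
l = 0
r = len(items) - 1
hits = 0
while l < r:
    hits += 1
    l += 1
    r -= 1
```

Iterations until pointers meet (list length 8)
`hits` takes the values: 0 → 1 → 2 → 3 → 4

Answer: 4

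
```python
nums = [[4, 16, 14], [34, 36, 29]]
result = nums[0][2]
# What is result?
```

Trace:
`nums = [[4, 16, 14], [34, 36, 29]]` → nums = [[4, 16, 14], [34, 36, 29]]
`result = nums[0][2]` → result = 14
So result = 14

Answer: 14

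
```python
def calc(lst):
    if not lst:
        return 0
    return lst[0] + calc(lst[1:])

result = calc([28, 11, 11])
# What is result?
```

28 + 11 + 11 + 0 = 50

Answer: 50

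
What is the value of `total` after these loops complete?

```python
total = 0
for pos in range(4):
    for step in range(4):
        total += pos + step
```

Sum of all pos+step for pos,step in 4x4
`total` takes the values: 0 → 1 → 3 → 6 → 7 → 9 → 12 → 16 → 18 → 21 → 25 → 30 → 33 → 37 → 42 → 48

Answer: 48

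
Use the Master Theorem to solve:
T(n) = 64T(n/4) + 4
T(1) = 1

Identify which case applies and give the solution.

a=64, b=4, f(n)=4. log_4(64) = 3. Since c=0 < 3, Case 1 applies: T(n) = Θ(n^log_b(a)) = O(n^3).

Answer: O(n^3) - Case 1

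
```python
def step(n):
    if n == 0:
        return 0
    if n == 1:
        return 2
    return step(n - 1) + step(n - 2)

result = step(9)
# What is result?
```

Build up from base cases: step(0)=0, step(1)=2, step(2)=2, step(3)=4, step(4)=6, step(5)=10, step(6)=16, ..., step(9)=68

Answer: 68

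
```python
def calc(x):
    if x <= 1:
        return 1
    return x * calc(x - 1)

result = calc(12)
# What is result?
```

calc(12) = 12 * 11 * 10 * 9 * 8 * 7 * 6 * 5 * 4 * 3 * 2 * 1 = 479001600

Answer: 479001600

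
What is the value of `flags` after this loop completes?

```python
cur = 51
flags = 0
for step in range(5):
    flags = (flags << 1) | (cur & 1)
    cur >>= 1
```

Reverse lowest 5 bits of 51
`flags` takes the values: 0 → 1 → 3 → 6 → 12 → 25

Answer: 25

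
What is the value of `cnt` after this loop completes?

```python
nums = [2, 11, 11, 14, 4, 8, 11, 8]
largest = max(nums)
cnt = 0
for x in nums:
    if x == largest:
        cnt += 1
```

Count of max value 14 in [2, 11, 11, 14, 4, 8, 11, 8]
`cnt` takes the values: 0 → 1

Answer: 1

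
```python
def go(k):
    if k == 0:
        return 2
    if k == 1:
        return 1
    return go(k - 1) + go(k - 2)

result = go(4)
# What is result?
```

Build up from base cases: go(0)=2, go(1)=1, go(2)=3, go(3)=4, go(4)=7

Answer: 7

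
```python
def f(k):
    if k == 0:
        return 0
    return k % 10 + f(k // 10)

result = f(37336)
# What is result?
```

Sum of digits of 37336: 6 + 3 + 3 + 7 + 3 = 22

Answer: 22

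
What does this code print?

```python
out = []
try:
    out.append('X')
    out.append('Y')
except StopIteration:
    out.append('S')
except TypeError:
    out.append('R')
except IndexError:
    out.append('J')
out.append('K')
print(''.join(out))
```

Execution trace: 'X' (try body) → 'Y' (try body, no exception) → 'K' (after the try/except). Output: XYK

Answer: XYK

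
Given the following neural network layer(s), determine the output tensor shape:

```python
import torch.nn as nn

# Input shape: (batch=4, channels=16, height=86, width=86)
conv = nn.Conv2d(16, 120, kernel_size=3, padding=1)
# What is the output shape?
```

Input: (4, 16, 86, 86) -> Output: (4, 120, 86, 86)

Answer: (4, 120, 86, 86)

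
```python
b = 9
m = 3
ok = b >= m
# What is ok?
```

Trace:
`b = 9` → b = 9
`m = 3` → m = 3
`ok = b >= m` → ok = True
So ok = True

Answer: True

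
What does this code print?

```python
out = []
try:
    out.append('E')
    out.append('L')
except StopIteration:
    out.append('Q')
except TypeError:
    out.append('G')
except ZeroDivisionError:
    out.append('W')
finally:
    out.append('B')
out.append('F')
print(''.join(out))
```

Execution trace: 'E' (try body) → 'L' (try body, no exception) → 'B' (finally) → 'F' (after the try/except). Output: ELBF

Answer: ELBF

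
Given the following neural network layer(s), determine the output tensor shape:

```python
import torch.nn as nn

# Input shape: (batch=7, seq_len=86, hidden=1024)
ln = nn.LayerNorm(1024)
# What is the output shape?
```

Input: (7, 86, 1024) -> Output: (7, 86, 1024)

Answer: (7, 86, 1024)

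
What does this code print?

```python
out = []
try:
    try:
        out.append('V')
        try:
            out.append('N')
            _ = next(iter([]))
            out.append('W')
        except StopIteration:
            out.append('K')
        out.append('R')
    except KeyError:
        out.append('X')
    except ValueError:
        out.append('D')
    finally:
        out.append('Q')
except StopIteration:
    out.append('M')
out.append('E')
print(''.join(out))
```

Execution trace: 'V' (try body) → 'N' (inner try body) → 'K' (inner except StopIteration) → 'R' (try body, no exception) → 'Q' (finally) → 'E' (after the try/except). Output: VNKRQE

Answer: VNKRQE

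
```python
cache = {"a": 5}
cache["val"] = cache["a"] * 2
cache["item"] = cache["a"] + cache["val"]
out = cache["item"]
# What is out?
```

Trace:
`cache = {"a": 5}` → cache = {'a': 5}
`cache["val"] = cache["a"] * 2` → cache = {'a': 5, 'val': 10}
`cache["item"] = cache["a"] + cache["val"]` → cache = {'a': 5, 'val': 10, 'item': 15}
`out = cache["item"]` → out = 15
So out = 15

Answer: 15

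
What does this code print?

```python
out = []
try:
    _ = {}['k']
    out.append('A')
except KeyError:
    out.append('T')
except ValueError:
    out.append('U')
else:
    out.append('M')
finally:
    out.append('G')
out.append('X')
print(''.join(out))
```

Execution trace: 'T' (except KeyError) → 'G' (finally) → 'X' (after the try/except). Output: TGX

Answer: TGX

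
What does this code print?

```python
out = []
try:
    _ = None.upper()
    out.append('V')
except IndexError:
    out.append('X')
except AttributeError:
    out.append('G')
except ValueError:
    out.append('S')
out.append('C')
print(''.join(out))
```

Execution trace: 'G' (except AttributeError) → 'C' (after the try/except). Output: GC

Answer: GC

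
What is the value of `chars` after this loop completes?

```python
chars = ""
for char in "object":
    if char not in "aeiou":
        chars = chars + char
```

Remove vowels from 'object'
`chars` takes the values: "" → "b" → "bj" → "bjc" → "bjct"

Answer: "bjct"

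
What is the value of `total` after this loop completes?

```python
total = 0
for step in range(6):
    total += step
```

Sum of 0 to 5 = 15
`total` takes the values: 0 → 1 → 3 → 6 → 10 → 15

Answer: 15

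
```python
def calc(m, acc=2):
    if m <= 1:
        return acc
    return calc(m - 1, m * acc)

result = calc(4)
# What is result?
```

Accumulator trace (n, acc): (4, 2) -> (3, 8) -> (2, 24) -> (1, 48) -> return 48

Answer: 48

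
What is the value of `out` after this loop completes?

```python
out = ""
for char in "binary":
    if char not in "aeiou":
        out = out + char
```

Remove vowels from 'binary'
`out` takes the values: "" → "b" → "bn" → "bnr" → "bnry"

Answer: "bnry"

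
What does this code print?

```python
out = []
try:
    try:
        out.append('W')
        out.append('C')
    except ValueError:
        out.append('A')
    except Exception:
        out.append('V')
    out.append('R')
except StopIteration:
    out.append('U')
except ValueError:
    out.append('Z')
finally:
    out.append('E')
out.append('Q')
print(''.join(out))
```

Execution trace: 'W' (inner try body) → 'C' (inner try body, no exception) → 'R' (try body, no exception) → 'E' (finally) → 'Q' (after the try/except). Output: WCREQ

Answer: WCREQ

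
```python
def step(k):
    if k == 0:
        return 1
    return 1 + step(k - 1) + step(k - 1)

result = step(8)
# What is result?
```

step(k) = 1 + 2·step(k-1), step(0)=1. Closed form: (1+1)·2^8 - 1 = 511.

Answer: 511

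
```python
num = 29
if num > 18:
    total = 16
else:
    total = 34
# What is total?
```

Trace:
`num = 29` → num = 29
`if num > 18: ...` → num > 18 is True → total = 16
So total = 16

Answer: 16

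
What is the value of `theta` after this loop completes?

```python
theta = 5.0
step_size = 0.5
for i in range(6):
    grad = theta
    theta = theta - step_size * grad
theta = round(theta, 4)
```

Gradient descent: w = 5.0 * (1 - 0.5)^6
`theta` takes the values: 5.0 → 2.5 → 1.25 → 0.625 → 0.3125 → 0.15625 → 0.078125 → 0.0781

Answer: 0.0781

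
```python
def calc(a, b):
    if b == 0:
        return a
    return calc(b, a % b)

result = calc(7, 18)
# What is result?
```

calc(7, 18) -> calc(18, 7) -> calc(7, 4) -> calc(4, 3) -> calc(3, 1) -> calc(1, 0) -> 1

Answer: 1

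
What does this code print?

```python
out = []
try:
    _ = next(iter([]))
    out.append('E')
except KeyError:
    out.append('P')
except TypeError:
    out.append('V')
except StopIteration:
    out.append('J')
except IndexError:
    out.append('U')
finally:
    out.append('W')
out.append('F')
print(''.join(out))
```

Execution trace: 'J' (except StopIteration) → 'W' (finally) → 'F' (after the try/except). Output: JWF

Answer: JWF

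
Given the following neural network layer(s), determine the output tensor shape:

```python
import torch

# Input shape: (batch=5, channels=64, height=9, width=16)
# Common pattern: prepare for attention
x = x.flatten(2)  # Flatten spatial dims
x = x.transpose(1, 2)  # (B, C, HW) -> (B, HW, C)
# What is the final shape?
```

Input: (5, 64, 9, 16) -> after flatten(2): (5, 64, 144) -> Output: (5, 144, 64)

Answer: (5, 144, 64)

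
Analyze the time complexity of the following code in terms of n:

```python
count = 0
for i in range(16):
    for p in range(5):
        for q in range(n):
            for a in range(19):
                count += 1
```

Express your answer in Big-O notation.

Each loop level contributes: 1 × 1 × n × 1. Multiplying the contributions gives O(n).

Answer: O(n)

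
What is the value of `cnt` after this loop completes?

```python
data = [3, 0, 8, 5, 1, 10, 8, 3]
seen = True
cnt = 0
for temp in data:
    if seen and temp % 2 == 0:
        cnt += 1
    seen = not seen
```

Count even values at even positions
`cnt` takes the values: 0 → 1 → 2

Answer: 2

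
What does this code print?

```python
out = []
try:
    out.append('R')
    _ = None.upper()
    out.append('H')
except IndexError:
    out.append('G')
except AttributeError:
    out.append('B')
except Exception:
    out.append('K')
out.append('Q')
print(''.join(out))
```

Execution trace: 'R' (try body) → 'B' (except AttributeError) → 'Q' (after the try/except). Output: RBQ

Answer: RBQ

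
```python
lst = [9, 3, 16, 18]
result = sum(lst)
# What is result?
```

Trace:
`lst = [9, 3, 16, 18]` → lst = [9, 3, 16, 18]
`result = sum(lst)` → result = 46
So result = 46

Answer: 46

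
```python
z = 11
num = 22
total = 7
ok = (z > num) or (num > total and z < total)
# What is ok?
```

Trace:
`z = 11` → z = 11
`num = 22` → num = 22
`total = 7` → total = 7
`ok = (z > num) or (num > total and z < total)` → ok = False
So ok = False

Answer: False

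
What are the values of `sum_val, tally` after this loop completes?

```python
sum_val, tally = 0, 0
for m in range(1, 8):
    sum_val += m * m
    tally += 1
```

Sum of squares and count
`sum_val, tally` takes the values: (0, 0) → (1, 0) → (1, 1) → (5, 1) → (5, 2) → (14, 2) → (14, 3) → (30, 3) → (30, 4) → (55, 4) → (55, 5) → (91, 5) → (91, 6) → (140, 6) → (140, 7)

Answer: 140, 7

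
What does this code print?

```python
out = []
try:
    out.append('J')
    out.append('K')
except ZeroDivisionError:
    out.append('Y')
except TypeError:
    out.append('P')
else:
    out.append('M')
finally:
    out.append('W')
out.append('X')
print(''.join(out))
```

Execution trace: 'J' (try body) → 'K' (try body, no exception) → 'M' (else) → 'W' (finally) → 'X' (after the try/except). Output: JKMWX

Answer: JKMWX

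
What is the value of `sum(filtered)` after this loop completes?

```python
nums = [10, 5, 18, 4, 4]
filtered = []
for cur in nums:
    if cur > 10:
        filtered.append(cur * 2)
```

Sum of doubled values > 10
`filtered` takes the values: [] → [36]
So `sum(filtered)` = 36

Answer: 36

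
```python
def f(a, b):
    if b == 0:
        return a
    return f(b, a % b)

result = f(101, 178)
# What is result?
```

f(101, 178) -> f(178, 101) -> f(101, 77) -> f(77, 24) -> f(24, 5) -> f(5, 4) -> f(4, 1) -> f(1, 0) -> 1

Answer: 1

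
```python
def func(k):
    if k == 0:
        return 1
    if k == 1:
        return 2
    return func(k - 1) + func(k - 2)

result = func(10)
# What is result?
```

Build up from base cases: func(0)=1, func(1)=2, func(2)=3, func(3)=5, func(4)=8, func(5)=13, func(6)=21, ..., func(10)=144

Answer: 144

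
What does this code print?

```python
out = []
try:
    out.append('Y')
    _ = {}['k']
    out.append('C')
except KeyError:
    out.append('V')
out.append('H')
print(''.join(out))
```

Execution trace: 'Y' (try body) → 'V' (except KeyError) → 'H' (after the try/except). Output: YVH

Answer: YVH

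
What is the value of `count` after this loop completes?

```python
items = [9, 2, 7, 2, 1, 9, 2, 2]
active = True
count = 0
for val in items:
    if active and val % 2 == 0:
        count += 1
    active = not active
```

Count even values at even positions
`count` takes the values: 0 → 1

Answer: 1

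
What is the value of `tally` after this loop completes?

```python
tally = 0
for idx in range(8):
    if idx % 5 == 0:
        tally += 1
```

Count numbers divisible by 5 in range(8)
`tally` takes the values: 0 → 1 → 2

Answer: 2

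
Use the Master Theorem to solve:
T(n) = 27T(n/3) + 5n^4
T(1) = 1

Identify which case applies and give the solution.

a=27, b=3, f(n)=5n^4. log_3(27) = 3. Since c=4 > 3 and the regularity condition holds (27(n/3)^4 = (27/3^4)n^4 with 27/3^4 < 1), Case 3 applies: T(n) = Θ(f(n)) = O(n^4).

Answer: O(n^4) - Case 3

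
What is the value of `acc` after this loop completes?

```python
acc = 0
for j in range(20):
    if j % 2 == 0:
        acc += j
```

Sum of even numbers 0 to 19
`acc` takes the values: 0 → 2 → 6 → 12 → 20 → 30 → 42 → 56 → 72 → 90

Answer: 90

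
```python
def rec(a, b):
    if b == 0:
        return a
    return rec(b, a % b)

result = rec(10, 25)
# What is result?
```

rec(10, 25) -> rec(25, 10) -> rec(10, 5) -> rec(5, 0) -> 5

Answer: 5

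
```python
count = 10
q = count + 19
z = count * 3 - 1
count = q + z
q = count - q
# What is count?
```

Trace:
`count = 10` → count = 10
`q = count + 19` → q = 29
`z = count * 3 - 1` → z = 29
`count = q + z` → count = 58
`q = count - q` → q = 29
So count = 58

Answer: 58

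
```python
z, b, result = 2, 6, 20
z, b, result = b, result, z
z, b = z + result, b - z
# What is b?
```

Trace:
`z, b, result = 2, 6, 20` → z = 2; b = 6; result = 20
`z, b, result = b, result, z` → z = 6; b = 20; result = 2
`z, b = z + result, b - z` → z = 8; b = 14
So b = 14

Answer: 14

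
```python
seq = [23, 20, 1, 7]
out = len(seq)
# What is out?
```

Trace:
`seq = [23, 20, 1, 7]` → seq = [23, 20, 1, 7]
`out = len(seq)` → out = 4
So out = 4

Answer: 4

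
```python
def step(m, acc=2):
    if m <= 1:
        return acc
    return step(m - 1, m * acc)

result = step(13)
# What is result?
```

Accumulator trace (n, acc): (13, 2) -> (12, 26) -> (11, 312) -> (10, 3432) -> (9, 34320) -> (8, 308880) -> (7, 2471040) -> (6, 17297280) -> (5, 103783680) -> (4, 518918400) -> (3, 2075673600) -> (2, 6227020800) -> (1, 12454041600) -> return 12454041600

Answer: 12454041600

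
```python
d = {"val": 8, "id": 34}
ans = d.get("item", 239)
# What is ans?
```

Trace:
`d = {"val": 8, "id": 34}` → d = {'val': 8, 'id': 34}
`ans = d.get("item", 239)` → ans = 239
So ans = 239

Answer: 239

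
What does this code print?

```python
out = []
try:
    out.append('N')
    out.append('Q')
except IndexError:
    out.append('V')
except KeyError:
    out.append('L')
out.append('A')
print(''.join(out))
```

Execution trace: 'N' (try body) → 'Q' (try body, no exception) → 'A' (after the try/except). Output: NQA

Answer: NQA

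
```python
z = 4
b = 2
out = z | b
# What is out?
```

Trace:
`z = 4` → z = 4
`b = 2` → b = 2
`out = z | b` → out = 6
So out = 6

Answer: 6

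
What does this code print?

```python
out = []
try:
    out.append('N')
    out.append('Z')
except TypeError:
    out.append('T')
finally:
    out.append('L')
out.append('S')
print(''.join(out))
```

Execution trace: 'N' (try body) → 'Z' (try body, no exception) → 'L' (finally) → 'S' (after the try/except). Output: NZLS

Answer: NZLS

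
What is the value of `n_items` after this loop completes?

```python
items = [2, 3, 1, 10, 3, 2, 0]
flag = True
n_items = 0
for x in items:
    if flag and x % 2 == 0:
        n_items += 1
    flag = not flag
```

Count even values at even positions
`n_items` takes the values: 0 → 1 → 2

Answer: 2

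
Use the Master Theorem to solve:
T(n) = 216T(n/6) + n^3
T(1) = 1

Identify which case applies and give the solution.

a=216, b=6, f(n)=n^3. log_6(216) = 3. Since c=3 = 3, Case 2 applies: T(n) = Θ(n^log_b(a) · log n) = O(n^3 log n).

Answer: O(n^3 log n) - Case 2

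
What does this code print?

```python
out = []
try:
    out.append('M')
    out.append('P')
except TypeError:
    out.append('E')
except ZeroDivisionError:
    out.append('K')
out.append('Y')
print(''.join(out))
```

Execution trace: 'M' (try body) → 'P' (try body, no exception) → 'Y' (after the try/except). Output: MPY

Answer: MPY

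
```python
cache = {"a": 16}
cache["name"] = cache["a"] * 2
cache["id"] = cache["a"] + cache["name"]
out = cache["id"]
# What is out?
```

Trace:
`cache = {"a": 16}` → cache = {'a': 16}
`cache["name"] = cache["a"] * 2` → cache = {'a': 16, 'name': 32}
`cache["id"] = cache["a"] + cache["name"]` → cache = {'a': 16, 'name': 32, 'id': 48}
`out = cache["id"]` → out = 48
So out = 48

Answer: 48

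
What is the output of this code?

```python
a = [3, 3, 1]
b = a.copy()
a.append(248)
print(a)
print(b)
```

Key concept: list.copy() creates independent copy.
Step by step:
`a = [3, 3, 1]` → a = [3, 3, 1]
`b = a.copy()` → b = [3, 3, 1]
`a.append(248)` → a = [3, 3, 1, 248]
`print(a)` → prints [3, 3, 1, 248]
`print(b)` → prints [3, 3, 1]

Answer:
[3, 3, 1, 248]
[3, 3, 1]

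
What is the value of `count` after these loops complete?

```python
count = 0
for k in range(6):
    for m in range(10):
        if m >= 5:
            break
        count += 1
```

Inner breaks at 5, outer runs 6 times
`count` takes the values: 0 → 1 → 2 → 3 → 4 → 5 → 6 → 7 → 8 → 9 → 10 → 11 → 12 → 13 → 14 → 15 → 16 → 17 → 18 → 19 → 20 → 21 → 22 → 23 → 24 → 25 → 26 → 27 → 28 → 29 → 30

Answer: 30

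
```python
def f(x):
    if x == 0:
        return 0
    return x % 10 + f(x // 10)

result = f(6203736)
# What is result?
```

Sum of digits of 6203736: 6 + 3 + 7 + 3 + 0 + 2 + 6 = 27

Answer: 27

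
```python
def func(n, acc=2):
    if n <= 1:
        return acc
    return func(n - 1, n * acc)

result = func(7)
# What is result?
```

Accumulator trace (n, acc): (7, 2) -> (6, 14) -> (5, 84) -> (4, 420) -> (3, 1680) -> (2, 5040) -> (1, 10080) -> return 10080

Answer: 10080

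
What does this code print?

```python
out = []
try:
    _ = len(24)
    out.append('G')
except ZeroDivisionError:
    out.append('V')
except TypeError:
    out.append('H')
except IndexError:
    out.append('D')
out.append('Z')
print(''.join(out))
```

Execution trace: 'H' (except TypeError) → 'Z' (after the try/except). Output: HZ

Answer: HZ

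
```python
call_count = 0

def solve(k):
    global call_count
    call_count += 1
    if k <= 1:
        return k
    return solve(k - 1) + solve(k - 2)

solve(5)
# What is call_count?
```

Calls(k) = 1 + Calls(k-1) + Calls(k-2); Calls(0)=Calls(1)=1. For k=5 this gives 15.

Answer: 15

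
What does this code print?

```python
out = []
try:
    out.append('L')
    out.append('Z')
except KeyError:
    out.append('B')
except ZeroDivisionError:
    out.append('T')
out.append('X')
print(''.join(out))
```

Execution trace: 'L' (try body) → 'Z' (try body, no exception) → 'X' (after the try/except). Output: LZX

Answer: LZX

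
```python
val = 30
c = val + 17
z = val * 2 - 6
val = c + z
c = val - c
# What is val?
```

Trace:
`val = 30` → val = 30
`c = val + 17` → c = 47
`z = val * 2 - 6` → z = 54
`val = c + z` → val = 101
`c = val - c` → c = 54
So val = 101

Answer: 101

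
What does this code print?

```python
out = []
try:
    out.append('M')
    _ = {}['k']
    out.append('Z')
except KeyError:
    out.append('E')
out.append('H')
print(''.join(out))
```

Execution trace: 'M' (try body) → 'E' (except KeyError) → 'H' (after the try/except). Output: MEH

Answer: MEH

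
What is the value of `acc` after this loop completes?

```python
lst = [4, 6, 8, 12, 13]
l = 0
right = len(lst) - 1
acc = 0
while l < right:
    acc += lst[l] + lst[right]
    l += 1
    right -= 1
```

Sum of pairs from ends
`acc` takes the values: 0 → 17 → 35

Answer: 35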